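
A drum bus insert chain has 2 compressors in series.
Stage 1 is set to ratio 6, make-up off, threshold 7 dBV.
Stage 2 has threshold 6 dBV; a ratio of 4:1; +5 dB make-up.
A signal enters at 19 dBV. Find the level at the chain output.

Stage 1: 19 dBV is 12 dB over 7 dBV; at 6:1 that becomes 2 dB over, giving 9 dBV.
Stage 2: 9 dBV is 3 dB over 6 dBV; at 4:1 that becomes 0.75 dB over, giving 6.75 dBV; +5 dB make-up → 11.75 dBV.

11.75 dBV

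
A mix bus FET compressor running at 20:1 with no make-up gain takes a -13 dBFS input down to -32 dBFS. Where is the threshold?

Let T be the threshold. Output overshoot = (input overshoot)/R, so -32 − T = (-13 − T)/20.
20·(-32 − T) = -13 − T → 19·T = -640 − (-13) = -627.
T = -627/19 = -33 dBFS.

-33 dBFS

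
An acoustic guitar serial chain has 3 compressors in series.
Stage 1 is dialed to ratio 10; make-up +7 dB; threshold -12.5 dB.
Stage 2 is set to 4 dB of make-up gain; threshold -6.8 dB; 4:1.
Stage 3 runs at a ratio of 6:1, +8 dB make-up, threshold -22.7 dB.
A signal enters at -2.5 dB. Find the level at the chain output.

-11.2875 dB

Stage 1: overshoot 10 dB → 10/10 = 1 dB → -11.5 dB; +7 dB make-up → -4.5 dB.
Stage 2: -4.5 dB is 2.3 dB over -6.8 dB; at 4:1 that becomes 0.575 dB over, giving -6.225 dB; +4 dB make-up → -2.225 dB.
Stage 3: overshoot 20.475 dB → 20.475/6 = 3.4125 dB → -19.2875 dB; +8 dB make-up → -11.2875 dB.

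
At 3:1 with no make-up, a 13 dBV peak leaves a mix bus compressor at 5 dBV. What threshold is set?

Let T be the threshold. Output overshoot = (input overshoot)/R, so 5 − T = (13 − T)/3.
3·(5 − T) = 13 − T → 2·T = 15 − 13 = 2.
T = 2/2 = 1 dBV.

1 dBV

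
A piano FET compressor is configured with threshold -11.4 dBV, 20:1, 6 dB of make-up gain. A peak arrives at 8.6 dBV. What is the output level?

-4.4 dBV

Overshoot: 8.6 − (-11.4) = 20 dB.
20:1 compression reduces that to 20/20 = 1 dB over.
So the level is -11.4 + 1 = -10.4 dBV; make-up adds 6 dB, giving -4.4 dBV.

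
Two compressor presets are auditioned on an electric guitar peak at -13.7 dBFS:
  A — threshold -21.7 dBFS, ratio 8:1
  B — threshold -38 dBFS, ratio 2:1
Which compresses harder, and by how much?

A: GR = 8 − 8/8 = 7 dB.
B: GR = 24.3 − 24.3/2 = 12.15 dB.
Difference: 5.15 dB in favour of B.

B, by 5.15 dB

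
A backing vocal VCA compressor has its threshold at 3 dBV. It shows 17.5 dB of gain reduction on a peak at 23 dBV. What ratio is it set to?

8:1

Input overshoot = 23 − 3 = 20 dB.
Output overshoot = 20 − 17.5 = 2.5 dB.
Ratio = input overshoot / output overshoot = 20 / 2.5 = 8.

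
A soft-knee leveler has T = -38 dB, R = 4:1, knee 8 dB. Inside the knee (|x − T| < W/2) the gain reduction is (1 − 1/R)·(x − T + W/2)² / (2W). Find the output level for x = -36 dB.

x − T + W/2 = -36 − (-38) + 4 = 6.
GR = (1 − 1/4) × 6² / 16 = 0.75 × 36 / 16 = 1.6875 dB.
Output = -36 − 1.6875 = -37.6875 dB.

-37.6875 dB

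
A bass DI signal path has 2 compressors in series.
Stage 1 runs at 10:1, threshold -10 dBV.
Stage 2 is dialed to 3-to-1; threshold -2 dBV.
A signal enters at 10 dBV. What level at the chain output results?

Stage 1: overshoot 20 dB → 20/10 = 2 dB → -8 dBV.
Stage 2: below threshold (-8 ≤ -2); passes unchanged; output -8 dBV.

-8 dBV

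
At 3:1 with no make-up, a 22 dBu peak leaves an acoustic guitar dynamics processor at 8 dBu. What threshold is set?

1 dBu

Input is 21 dB above T (since output overshoot × R = input overshoot: (8 − T)·3 = 22 − T gives T = 1 dBu).
Check: 1 + (22 − 1)/3 = 1 + 7 = 8 dBu. ✓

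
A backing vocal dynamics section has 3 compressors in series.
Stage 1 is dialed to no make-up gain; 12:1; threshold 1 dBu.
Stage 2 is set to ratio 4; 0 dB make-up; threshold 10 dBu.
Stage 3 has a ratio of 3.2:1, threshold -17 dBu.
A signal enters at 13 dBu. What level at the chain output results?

-11.0625 dBu

Stage 1: overshoot 12 dB → 12/12 = 1 dB → 2 dBu.
Stage 2: below threshold (2 ≤ 10); passes unchanged; output 2 dBu.
Stage 3: overshoot 19 dB → 19/3.2 = 5.9375 dB → -11.0625 dBu.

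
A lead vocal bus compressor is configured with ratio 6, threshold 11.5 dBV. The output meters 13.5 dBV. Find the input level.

That's 2 dB above the 11.5 dBV threshold.
Input overshoot = R × output overshoot = 12 dB → input = 11.5 + 12 = 23.5 dBV.

23.5 dBV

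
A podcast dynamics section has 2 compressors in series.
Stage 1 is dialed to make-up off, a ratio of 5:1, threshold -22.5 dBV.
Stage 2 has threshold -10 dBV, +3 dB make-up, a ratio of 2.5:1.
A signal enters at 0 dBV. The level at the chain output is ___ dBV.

Stage 1: overshoot 22.5 dB → 22.5/5 = 4.5 dB → -18 dBV.
Stage 2: -18 dBV is at or below the -10 dBV threshold — no compression; make-up brings it to -15 dBV.

-15 dBV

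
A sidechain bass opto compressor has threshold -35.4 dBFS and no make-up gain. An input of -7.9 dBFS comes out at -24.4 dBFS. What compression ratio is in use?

2.5:1

Input overshoot = -7.9 − (-35.4) = 27.5 dB; output overshoot = -24.4 − (-35.4) = 11 dB.
Ratio = 27.5 / 11 = 2.5.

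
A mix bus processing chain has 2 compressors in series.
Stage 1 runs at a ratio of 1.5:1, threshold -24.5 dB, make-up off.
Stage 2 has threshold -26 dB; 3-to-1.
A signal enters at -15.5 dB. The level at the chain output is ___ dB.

-23.5 dB

Stage 1: 9 dB above -24.5 dB, reduced 1.5:1 to 6 dB above → -18.5 dB.
Stage 2: 7.5 dB above -26 dB, reduced 3:1 to 2.5 dB above → -23.5 dB.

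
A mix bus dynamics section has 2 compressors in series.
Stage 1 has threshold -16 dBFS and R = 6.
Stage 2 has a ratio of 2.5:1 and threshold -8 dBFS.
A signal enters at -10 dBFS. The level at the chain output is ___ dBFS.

-15 dBFS

Stage 1: -10 dBFS is 6 dB over -16 dBFS; at 6:1 that becomes 1 dB over, giving -15 dBFS.
Stage 2: -15 dBFS is at or below the -8 dBFS threshold — no compression; output -15 dBFS.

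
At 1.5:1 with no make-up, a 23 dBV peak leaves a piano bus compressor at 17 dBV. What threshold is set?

5 dBV

Gain reduction = 23 − 17 = 6 dB; output overshoot = GR / (R − 1) = 6 / 0.5 = 12 dB.
Threshold = output − output overshoot = 17 − 12 = 5 dBV.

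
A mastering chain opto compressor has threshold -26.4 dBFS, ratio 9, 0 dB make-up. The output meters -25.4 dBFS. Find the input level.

The compressed level sits -25.4 − (-26.4) = 1 dB over threshold.
Input overshoot = R × output overshoot = 9 dB → input = -26.4 + 9 = -17.4 dBFS.

-17.4 dBFS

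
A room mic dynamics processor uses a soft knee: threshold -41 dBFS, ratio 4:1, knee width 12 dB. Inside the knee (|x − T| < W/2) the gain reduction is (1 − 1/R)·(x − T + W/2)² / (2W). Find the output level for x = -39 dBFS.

x − T + W/2 = -39 − (-41) + 6 = 8.
GR = (1 − 1/4) × 8² / 24 = 0.75 × 64 / 24 = 2 dB.
Output = -39 − 2 = -41 dBFS.

-41 dBFS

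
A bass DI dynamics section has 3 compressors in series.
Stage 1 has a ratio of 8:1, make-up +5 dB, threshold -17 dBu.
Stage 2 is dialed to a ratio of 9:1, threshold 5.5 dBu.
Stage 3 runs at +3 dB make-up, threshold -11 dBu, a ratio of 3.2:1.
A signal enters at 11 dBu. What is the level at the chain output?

Stage 1: 28 dB above -17 dBu, reduced 8:1 to 3.5 dB above → -13.5 dBu; +5 dB make-up → -8.5 dBu.
Stage 2: -8.5 dBu is at or below the 5.5 dBu threshold — no compression; output -8.5 dBu.
Stage 3: 2.5 dB above -11 dBu, reduced 3.2:1 to 0.78125 dB above → -10.21875 dBu; +3 dB make-up → -7.21875 dBu.

-7.21875 dBu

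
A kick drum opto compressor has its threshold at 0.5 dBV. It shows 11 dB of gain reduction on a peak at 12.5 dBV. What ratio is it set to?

Input overshoot = 12.5 − 0.5 = 12 dB.
Output overshoot = 12 − 11 = 1 dB.
Ratio = input overshoot / output overshoot = 12 / 1 = 12.

12:1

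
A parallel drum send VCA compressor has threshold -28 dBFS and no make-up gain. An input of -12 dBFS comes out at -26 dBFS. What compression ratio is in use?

8:1

Input overshoot = -12 − (-28) = 16 dB; output overshoot = -26 − (-28) = 2 dB.
Ratio = 16 / 2 = 8.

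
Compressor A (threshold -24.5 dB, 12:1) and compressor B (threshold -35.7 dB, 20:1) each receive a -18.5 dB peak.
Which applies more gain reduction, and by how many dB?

B, by 10.84 dB

A: GR = 6 − 6/12 = 5.5 dB.
B: GR = 17.2 − 17.2/20 = 16.34 dB.
Difference: 10.84 dB in favour of B.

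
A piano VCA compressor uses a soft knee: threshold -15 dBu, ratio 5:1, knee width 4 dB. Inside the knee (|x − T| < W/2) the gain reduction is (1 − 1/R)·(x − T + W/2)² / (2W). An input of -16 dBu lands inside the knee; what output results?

-16.1 dBu

x − T + W/2 = -16 − (-15) + 2 = 1.
GR = (1 − 1/5) × 1² / 8 = 0.8 × 1 / 8 = 0.1 dB.
Output = -16 − 0.1 = -16.1 dBu.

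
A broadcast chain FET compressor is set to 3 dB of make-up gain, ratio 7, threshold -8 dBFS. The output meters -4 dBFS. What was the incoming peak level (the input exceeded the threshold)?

-1 dBFS

Remove make-up: -4 − 3 = -7 dBFS.
Post-compression overshoot = -7 − (-8) = 1 dB.
Undo the ratio: input overshoot = 1 × 7 = 7 dB, giving input = -1 dBFS.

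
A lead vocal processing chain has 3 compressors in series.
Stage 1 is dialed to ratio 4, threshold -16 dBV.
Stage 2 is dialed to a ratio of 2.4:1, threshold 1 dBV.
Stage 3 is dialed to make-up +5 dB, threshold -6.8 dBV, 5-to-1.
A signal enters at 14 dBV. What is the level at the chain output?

-3.5 dBV

Stage 1: 30 dB above -16 dBV, reduced 4:1 to 7.5 dB above → -8.5 dBV.
Stage 2: below threshold (-8.5 ≤ 1); passes unchanged; output -8.5 dBV.
Stage 3: -8.5 dBV ≤ -6.8 dBV, so stage 3 doesn't engage; make-up brings it to -3.5 dBV.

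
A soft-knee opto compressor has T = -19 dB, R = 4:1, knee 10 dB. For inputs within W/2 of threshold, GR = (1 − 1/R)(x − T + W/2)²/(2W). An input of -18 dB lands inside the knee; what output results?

x − T + W/2 = -18 − (-19) + 5 = 6.
GR = (1 − 1/4) × 6² / 20 = 0.75 × 36 / 20 = 1.35 dB.
Output = -18 − 1.35 = -19.35 dB.

-19.35 dB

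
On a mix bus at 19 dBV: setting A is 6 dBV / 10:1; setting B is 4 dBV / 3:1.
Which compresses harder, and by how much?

A: overshoot 13 dB → output overshoot 1.3 dB → GR 11.7 dB.
B: overshoot 15 dB → output overshoot 5 dB → GR 10 dB.
A reduces 1.7 dB more.

A, by 1.7 dB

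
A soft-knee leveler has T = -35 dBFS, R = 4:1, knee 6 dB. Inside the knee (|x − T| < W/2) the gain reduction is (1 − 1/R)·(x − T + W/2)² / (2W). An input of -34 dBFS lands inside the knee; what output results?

x − T + W/2 = -34 − (-35) + 3 = 4.
GR = (1 − 1/4) × 4² / 12 = 0.75 × 16 / 12 = 1 dB.
Output = -34 − 1 = -35 dBFS.

-35 dBFS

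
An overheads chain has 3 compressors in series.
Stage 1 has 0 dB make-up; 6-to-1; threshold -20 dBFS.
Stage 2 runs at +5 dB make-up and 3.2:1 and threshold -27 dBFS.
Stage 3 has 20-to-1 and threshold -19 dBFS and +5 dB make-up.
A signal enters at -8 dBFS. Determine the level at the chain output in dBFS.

Stage 1: -8 dBFS is 12 dB over -20 dBFS; at 6:1 that becomes 2 dB over, giving -18 dBFS.
Stage 2: 9 dB above -27 dBFS, reduced 3.2:1 to 2.8125 dB above → -24.1875 dBFS; +5 dB make-up → -19.1875 dBFS.
Stage 3: -19.1875 dBFS is at or below the -19 dBFS threshold — no compression; make-up brings it to -14.1875 dBFS.

-14.1875 dBFS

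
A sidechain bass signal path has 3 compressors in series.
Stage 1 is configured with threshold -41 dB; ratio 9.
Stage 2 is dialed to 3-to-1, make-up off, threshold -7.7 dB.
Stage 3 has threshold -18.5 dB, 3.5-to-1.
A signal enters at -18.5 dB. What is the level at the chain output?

Stage 1: -18.5 dB is 22.5 dB over -41 dB; at 9:1 that becomes 2.5 dB over, giving -38.5 dB.
Stage 2: -38.5 dB is at or below the -7.7 dB threshold — no compression; output -38.5 dB.
Stage 3: -38.5 dB is at or below the -18.5 dB threshold — no compression; output -38.5 dB.

-38.5 dB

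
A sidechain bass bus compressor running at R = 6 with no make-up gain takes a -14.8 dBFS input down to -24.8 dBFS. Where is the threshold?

Let T be the threshold. Output overshoot = (input overshoot)/R, so -24.8 − T = (-14.8 − T)/6.
6·(-24.8 − T) = -14.8 − T → 5·T = -148.8 − (-14.8) = -134.
T = -134/5 = -26.8 dBFS.

-26.8 dBFS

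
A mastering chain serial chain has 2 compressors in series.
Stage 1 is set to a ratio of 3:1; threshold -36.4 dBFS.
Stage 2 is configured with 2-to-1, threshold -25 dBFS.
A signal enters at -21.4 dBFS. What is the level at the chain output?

Stage 1: overshoot 15 dB → 15/3 = 5 dB → -31.4 dBFS.
Stage 2: -31.4 dBFS ≤ -25 dBFS, so stage 2 doesn't engage; output -31.4 dBFS.

-31.4 dBFS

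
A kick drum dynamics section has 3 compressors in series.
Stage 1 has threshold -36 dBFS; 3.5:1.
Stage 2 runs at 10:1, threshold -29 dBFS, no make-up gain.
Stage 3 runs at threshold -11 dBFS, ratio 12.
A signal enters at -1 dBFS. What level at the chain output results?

Stage 1: -1 dBFS is 35 dB over -36 dBFS; at 3.5:1 that becomes 10 dB over, giving -26 dBFS.
Stage 2: overshoot 3 dB → 3/10 = 0.3 dB → -28.7 dBFS.
Stage 3: -28.7 dBFS ≤ -11 dBFS, so stage 3 doesn't engage; output -28.7 dBFS.

-28.7 dBFS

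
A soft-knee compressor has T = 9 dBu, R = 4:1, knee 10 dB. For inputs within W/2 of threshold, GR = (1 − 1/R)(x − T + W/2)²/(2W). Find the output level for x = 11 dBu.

x − T + W/2 = 11 − 9 + 5 = 7.
GR = (1 − 1/4) × 7² / 20 = 0.75 × 49 / 20 = 1.8375 dB.
Output = 11 − 1.8375 = 9.1625 dBu.

9.1625 dBu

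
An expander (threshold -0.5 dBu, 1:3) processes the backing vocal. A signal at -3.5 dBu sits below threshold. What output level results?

Below threshold, a 1:3 expander applies gain = (3−1)×(T − x) of attenuation.
(3−1) × 3 = 6 dB, so output = -3.5 − 6 = -9.5 dBu.

-9.5 dBu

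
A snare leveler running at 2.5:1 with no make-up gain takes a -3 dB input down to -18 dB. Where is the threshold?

Gain reduction = -3 − (-18) = 15 dB; output overshoot = GR / (R − 1) = 15 / 1.5 = 10 dB.
Threshold = output − output overshoot = -18 − 10 = -28 dB.

-28 dB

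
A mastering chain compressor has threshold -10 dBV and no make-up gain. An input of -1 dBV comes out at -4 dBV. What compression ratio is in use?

1.5:1

Input overshoot = -1 − (-10) = 9 dB; output overshoot = -4 − (-10) = 6 dB.
Ratio = 9 / 6 = 1.5.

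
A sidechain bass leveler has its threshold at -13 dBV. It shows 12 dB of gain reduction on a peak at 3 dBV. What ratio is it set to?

Input overshoot = 3 − (-13) = 16 dB.
Output overshoot = 16 − 12 = 4 dB.
Ratio = input overshoot / output overshoot = 16 / 4 = 4.

4:1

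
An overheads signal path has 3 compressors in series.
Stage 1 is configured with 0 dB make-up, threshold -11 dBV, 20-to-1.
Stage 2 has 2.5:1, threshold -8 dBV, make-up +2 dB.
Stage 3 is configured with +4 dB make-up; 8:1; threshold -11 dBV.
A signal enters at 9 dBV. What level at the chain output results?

-6.625 dBV

Stage 1: 20 dB above -11 dBV, reduced 20:1 to 1 dB above → -10 dBV.
Stage 2: -10 dBV ≤ -8 dBV, so stage 2 doesn't engage; make-up brings it to -8 dBV.
Stage 3: 3 dB above -11 dBV, reduced 8:1 to 0.375 dB above → -10.625 dBV; +4 dB make-up → -6.625 dBV.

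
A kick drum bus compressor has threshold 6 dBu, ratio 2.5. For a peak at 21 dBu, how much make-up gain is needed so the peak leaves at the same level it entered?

Without make-up, output = threshold + overshoot/2.5 = 6 + 6 = 12 dBu.
Gap to target: 9 dB.

9 dB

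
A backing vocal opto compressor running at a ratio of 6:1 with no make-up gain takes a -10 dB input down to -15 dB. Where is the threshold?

-16 dB

Let T be the threshold. Output overshoot = (input overshoot)/R, so -15 − T = (-10 − T)/6.
6·(-15 − T) = -10 − T → 5·T = -90 − (-10) = -80.
T = -80/5 = -16 dB.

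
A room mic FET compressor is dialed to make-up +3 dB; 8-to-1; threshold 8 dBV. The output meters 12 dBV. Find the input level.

Before make-up, the level was 12 − 3 = 9 dBV.
That's 1 dB above the 8 dBV threshold.
Undo the ratio: input overshoot = 1 × 8 = 8 dB, giving input = 16 dBV.

16 dBV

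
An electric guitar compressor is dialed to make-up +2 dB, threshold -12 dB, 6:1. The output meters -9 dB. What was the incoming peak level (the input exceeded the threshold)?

Remove make-up: -9 − 2 = -11 dB.
That's 1 dB above the -12 dB threshold.
Undo the ratio: input overshoot = 1 × 6 = 6 dB, giving input = -6 dB.

-6 dB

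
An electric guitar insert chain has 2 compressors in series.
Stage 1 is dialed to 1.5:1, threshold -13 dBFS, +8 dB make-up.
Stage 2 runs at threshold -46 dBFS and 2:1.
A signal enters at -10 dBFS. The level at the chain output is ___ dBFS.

-24.5 dBFS

Stage 1: overshoot 3 dB → 3/1.5 = 2 dB → -11 dBFS; +8 dB make-up → -3 dBFS.
Stage 2: overshoot 43 dB → 43/2 = 21.5 dB → -24.5 dBFS.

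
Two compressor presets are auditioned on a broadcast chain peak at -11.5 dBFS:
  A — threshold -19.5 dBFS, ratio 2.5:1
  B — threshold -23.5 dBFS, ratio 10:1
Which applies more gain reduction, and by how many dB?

A: GR = 8 − 8/2.5 = 4.8 dB.
B: GR = 12 − 12/10 = 10.8 dB.
Difference: 6 dB in favour of B.

B, by 6 dB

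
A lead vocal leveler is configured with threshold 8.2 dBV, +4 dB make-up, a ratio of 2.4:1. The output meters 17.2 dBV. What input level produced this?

20.2 dBV

Remove make-up: 17.2 − 4 = 13.2 dBV.
That's 5 dB above the 8.2 dBV threshold.
Input overshoot = R × output overshoot = 12 dB → input = 8.2 + 12 = 20.2 dBV.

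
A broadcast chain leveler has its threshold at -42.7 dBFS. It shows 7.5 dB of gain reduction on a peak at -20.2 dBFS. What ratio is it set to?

1.5:1

Input overshoot = -20.2 − (-42.7) = 22.5 dB.
Output overshoot = 22.5 − 7.5 = 15 dB.
Ratio = input overshoot / output overshoot = 22.5 / 15 = 1.5.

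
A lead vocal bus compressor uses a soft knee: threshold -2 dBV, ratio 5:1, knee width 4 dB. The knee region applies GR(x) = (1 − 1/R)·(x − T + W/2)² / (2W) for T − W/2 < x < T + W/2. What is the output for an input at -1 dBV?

x − T + W/2 = -1 − (-2) + 2 = 3.
GR = (1 − 1/5) × 3² / 8 = 0.8 × 9 / 8 = 0.9 dB.
Output = -1 − 0.9 = -1.9 dBV.

-1.9 dBV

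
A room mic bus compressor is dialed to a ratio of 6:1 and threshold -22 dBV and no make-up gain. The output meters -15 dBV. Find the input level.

20 dBV

That's 7 dB above the -22 dBV threshold.
Before 6:1 compression the overshoot was 7 × 6 = 42 dB, so input = -22 + 42 = 20 dBV.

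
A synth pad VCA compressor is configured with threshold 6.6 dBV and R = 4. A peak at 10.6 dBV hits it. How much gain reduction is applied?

The signal is 4 dB above threshold.
At 4:1, output sits 4/4 = 1 dB above threshold.
So the signal is attenuated by 4 − 1 = 3 dB.

3 dB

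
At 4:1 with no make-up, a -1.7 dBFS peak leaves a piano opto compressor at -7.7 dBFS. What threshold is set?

-9.7 dBFS

Let T be the threshold. Output overshoot = (input overshoot)/R, so -7.7 − T = (-1.7 − T)/4.
4·(-7.7 − T) = -1.7 − T → 3·T = -30.8 − (-1.7) = -29.1.
T = -29.1/3 = -9.7 dBFS.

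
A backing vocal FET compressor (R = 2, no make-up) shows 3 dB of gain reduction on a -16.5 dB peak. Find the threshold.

Input is 6 dB above T (since output overshoot × R = input overshoot: (-19.5 − T)·2 = -16.5 − T gives T = -22.5 dB).
Check: -22.5 + (-16.5 − (-22.5))/2 = -22.5 + 3 = -19.5 dB. ✓

-22.5 dB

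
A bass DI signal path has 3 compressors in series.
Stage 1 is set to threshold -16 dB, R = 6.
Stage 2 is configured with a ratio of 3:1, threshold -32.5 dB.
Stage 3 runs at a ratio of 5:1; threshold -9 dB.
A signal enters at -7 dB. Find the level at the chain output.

Stage 1: 9 dB above -16 dB, reduced 6:1 to 1.5 dB above → -14.5 dB.
Stage 2: overshoot 18 dB → 18/3 = 6 dB → -26.5 dB.
Stage 3: -26.5 dB ≤ -9 dB, so stage 3 doesn't engage; output -26.5 dB.

-26.5 dB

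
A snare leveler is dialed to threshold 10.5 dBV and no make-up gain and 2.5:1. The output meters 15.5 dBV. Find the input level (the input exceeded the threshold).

23 dBV

Post-compression overshoot = 15.5 − 10.5 = 5 dB.
Undo the ratio: input overshoot = 5 × 2.5 = 12.5 dB, giving input = 23 dBV.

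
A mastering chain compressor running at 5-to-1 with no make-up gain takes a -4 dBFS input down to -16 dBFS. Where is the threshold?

-19 dBFS

Input is 15 dB above T (since output overshoot × R = input overshoot: (-16 − T)·5 = -4 − T gives T = -19 dBFS).
Check: -19 + (-4 − (-19))/5 = -19 + 3 = -16 dBFS. ✓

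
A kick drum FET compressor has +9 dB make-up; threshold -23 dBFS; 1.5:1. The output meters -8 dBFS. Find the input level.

-14 dBFS

Before make-up, the level was -8 − 9 = -17 dBFS.
That's 6 dB above the -23 dBFS threshold.
Input overshoot = R × output overshoot = 9 dB → input = -23 + 9 = -14 dBFS.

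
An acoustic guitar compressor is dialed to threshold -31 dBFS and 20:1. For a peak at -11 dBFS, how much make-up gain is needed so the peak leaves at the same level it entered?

19 dB

Without make-up, output = threshold + overshoot/20 = -31 + 1 = -30 dBFS.
Gap to target: 19 dB.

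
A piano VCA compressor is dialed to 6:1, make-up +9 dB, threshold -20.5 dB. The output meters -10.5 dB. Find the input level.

Before make-up, the level was -10.5 − 9 = -19.5 dB.
Post-compression overshoot = -19.5 − (-20.5) = 1 dB.
Undo the ratio: input overshoot = 1 × 6 = 6 dB, giving input = -14.5 dB.

-14.5 dB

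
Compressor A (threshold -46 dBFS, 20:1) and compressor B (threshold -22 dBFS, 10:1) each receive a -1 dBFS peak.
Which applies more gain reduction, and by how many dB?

A, by 23.85 dB

A: 45 dB over, compressed to 2.25 dB over, so 42.75 dB of GR.
B: 21 dB over, compressed to 2.1 dB over, so 18.9 dB of GR.
A reduces 23.85 dB more.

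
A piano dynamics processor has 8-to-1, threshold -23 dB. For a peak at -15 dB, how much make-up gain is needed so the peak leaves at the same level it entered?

7 dB

Without make-up, output = threshold + overshoot/8 = -23 + 1 = -22 dB.
Gap to target: 7 dB.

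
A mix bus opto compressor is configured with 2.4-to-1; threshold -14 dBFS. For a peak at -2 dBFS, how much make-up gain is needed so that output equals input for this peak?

Overshoot 12 dB → 12/2.4 = 5 dB after compression, so the compressed level is -14 + 5 = -9 dBFS.
Make-up = target − compressed = -2 − (-9) = 7 dB.

7 dB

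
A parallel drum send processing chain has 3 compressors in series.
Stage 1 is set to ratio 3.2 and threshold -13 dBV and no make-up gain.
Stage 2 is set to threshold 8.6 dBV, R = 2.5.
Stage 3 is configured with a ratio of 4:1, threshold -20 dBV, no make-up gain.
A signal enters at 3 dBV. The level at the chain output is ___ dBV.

-17 dBV

Stage 1: 16 dB above -13 dBV, reduced 3.2:1 to 5 dB above → -8 dBV.
Stage 2: -8 dBV ≤ 8.6 dBV, so stage 2 doesn't engage; output -8 dBV.
Stage 3: -8 dBV is 12 dB over -20 dBV; at 4:1 that becomes 3 dB over, giving -17 dBV.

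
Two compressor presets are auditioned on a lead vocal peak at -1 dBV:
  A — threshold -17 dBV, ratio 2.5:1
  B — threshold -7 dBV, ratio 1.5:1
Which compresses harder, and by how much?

A: 16 dB over, compressed to 6.4 dB over, so 9.6 dB of GR.
B: 6 dB over, compressed to 4 dB over, so 2 dB of GR.
A applies 7.6 dB more gain reduction.

A, by 7.6 dB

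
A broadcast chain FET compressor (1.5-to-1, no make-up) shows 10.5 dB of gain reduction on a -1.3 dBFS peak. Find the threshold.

-32.8 dBFS

Input is 31.5 dB above T (since output overshoot × R = input overshoot: (-11.8 − T)·1.5 = -1.3 − T gives T = -32.8 dBFS).
Check: -32.8 + (-1.3 − (-32.8))/1.5 = -32.8 + 21 = -11.8 dBFS. ✓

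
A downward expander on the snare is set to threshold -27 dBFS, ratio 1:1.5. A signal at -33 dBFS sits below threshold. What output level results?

Undershoot = (-27) − (-33) = 6 dB.
At 1:1.5, that expands to 9 dB under threshold.
Output = -27 − 9 = -36 dBFS.

-36 dBFS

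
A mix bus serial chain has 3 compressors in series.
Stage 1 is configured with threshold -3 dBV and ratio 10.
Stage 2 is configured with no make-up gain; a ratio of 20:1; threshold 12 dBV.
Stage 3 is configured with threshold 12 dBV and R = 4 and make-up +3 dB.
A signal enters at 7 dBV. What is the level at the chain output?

Stage 1: 7 dBV is 10 dB over -3 dBV; at 10:1 that becomes 1 dB over, giving -2 dBV.
Stage 2: -2 dBV is at or below the 12 dBV threshold — no compression; output -2 dBV.
Stage 3: -2 dBV ≤ 12 dBV, so stage 3 doesn't engage; make-up brings it to 1 dBV.

1 dBV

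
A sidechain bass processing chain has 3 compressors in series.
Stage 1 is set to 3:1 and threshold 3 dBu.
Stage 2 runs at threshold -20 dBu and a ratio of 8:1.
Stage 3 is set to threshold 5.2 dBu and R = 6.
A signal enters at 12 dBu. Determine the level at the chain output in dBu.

-16.75 dBu

Stage 1: overshoot 9 dB → 9/3 = 3 dB → 6 dBu.
Stage 2: 6 dBu is 26 dB over -20 dBu; at 8:1 that becomes 3.25 dB over, giving -16.75 dBu.
Stage 3: below threshold (-16.75 ≤ 5.2); passes unchanged; output -16.75 dBu.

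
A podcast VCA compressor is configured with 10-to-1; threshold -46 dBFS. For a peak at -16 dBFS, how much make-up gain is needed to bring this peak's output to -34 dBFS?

Overshoot 30 dB → 30/10 = 3 dB after compression, so the compressed level is -46 + 3 = -43 dBFS.
Make-up = target − compressed = -34 − (-43) = 9 dB.

9 dB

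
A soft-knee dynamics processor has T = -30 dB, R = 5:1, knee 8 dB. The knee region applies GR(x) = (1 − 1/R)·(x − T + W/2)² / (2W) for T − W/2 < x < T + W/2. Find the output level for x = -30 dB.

-30.8 dB

x − T + W/2 = -30 − (-30) + 4 = 4.
GR = (1 − 1/5) × 4² / 16 = 0.8 × 16 / 16 = 0.8 dB.
Output = -30 − 0.8 = -30.8 dB.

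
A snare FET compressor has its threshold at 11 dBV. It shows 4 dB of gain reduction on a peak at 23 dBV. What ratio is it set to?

1.5:1

Input overshoot = 23 − 11 = 12 dB.
Output overshoot = 12 − 4 = 8 dB.
Ratio = input overshoot / output overshoot = 12 / 8 = 1.5.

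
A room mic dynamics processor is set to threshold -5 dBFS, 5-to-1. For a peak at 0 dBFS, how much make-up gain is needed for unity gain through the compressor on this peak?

Overshoot 5 dB → 5/5 = 1 dB after compression, so the compressed level is -5 + 1 = -4 dBFS.
Make-up = target − compressed = 0 − (-4) = 4 dB.

4 dB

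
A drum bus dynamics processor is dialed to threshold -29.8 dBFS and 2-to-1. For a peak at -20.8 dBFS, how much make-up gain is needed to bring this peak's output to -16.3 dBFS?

Without make-up, output = threshold + overshoot/2 = -29.8 + 4.5 = -25.3 dBFS.
Gap to target: 9 dB.

9 dB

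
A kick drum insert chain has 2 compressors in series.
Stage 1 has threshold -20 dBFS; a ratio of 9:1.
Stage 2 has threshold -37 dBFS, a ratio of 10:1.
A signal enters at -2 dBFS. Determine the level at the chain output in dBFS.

Stage 1: overshoot 18 dB → 18/9 = 2 dB → -18 dBFS.
Stage 2: -18 dBFS is 19 dB over -37 dBFS; at 10:1 that becomes 1.9 dB over, giving -35.1 dBFS.

-35.1 dBFS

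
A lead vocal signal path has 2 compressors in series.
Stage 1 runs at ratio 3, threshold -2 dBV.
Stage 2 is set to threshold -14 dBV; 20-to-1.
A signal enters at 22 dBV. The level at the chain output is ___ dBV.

Stage 1: overshoot 24 dB → 24/3 = 8 dB → 6 dBV.
Stage 2: 20 dB above -14 dBV, reduced 20:1 to 1 dB above → -13 dBV.

-13 dBV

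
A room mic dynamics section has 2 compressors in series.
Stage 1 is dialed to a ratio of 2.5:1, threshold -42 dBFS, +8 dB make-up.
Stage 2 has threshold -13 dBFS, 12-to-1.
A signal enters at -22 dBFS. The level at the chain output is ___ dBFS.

Stage 1: -22 dBFS is 20 dB over -42 dBFS; at 2.5:1 that becomes 8 dB over, giving -34 dBFS; +8 dB make-up → -26 dBFS.
Stage 2: below threshold (-26 ≤ -13); passes unchanged; output -26 dBFS.

-26 dBFS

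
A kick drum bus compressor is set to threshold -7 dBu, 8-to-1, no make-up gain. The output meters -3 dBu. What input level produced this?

25 dBu

Post-compression overshoot = -3 − (-7) = 4 dB.
Input overshoot = R × output overshoot = 32 dB → input = -7 + 32 = 25 dBu.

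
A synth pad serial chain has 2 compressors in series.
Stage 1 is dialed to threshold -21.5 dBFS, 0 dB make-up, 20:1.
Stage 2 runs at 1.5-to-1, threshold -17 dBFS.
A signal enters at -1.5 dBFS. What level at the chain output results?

-20.5 dBFS

Stage 1: overshoot 20 dB → 20/20 = 1 dB → -20.5 dBFS.
Stage 2: -20.5 dBFS is at or below the -17 dBFS threshold — no compression; output -20.5 dBFS.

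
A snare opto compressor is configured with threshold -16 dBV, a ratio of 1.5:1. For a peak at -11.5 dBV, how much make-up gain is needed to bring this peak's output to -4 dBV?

Without make-up, output = threshold + overshoot/1.5 = -16 + 3 = -13 dBV.
Gap to target: 9 dB.

9 dB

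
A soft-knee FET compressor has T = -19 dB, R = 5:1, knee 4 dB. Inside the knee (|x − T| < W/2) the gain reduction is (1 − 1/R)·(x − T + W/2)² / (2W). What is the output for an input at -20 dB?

-20.1 dB

x − T + W/2 = -20 − (-19) + 2 = 1.
GR = (1 − 1/5) × 1² / 8 = 0.8 × 1 / 8 = 0.1 dB.
Output = -20 − 0.1 = -20.1 dB.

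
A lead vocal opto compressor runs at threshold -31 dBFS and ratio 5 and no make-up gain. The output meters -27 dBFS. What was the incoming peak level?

The compressed level sits -27 − (-31) = 4 dB over threshold.
Before 5:1 compression the overshoot was 4 × 5 = 20 dB, so input = -31 + 20 = -11 dBFS.

-11 dBFS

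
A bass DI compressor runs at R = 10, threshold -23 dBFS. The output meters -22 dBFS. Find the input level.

That's 1 dB above the -23 dBFS threshold.
Undo the ratio: input overshoot = 1 × 10 = 10 dB, giving input = -13 dBFS.

-13 dBFS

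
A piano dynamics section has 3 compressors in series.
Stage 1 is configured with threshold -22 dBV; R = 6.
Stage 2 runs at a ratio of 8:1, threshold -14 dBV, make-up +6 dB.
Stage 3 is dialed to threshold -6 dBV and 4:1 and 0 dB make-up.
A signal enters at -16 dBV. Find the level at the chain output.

Stage 1: -16 dBV is 6 dB over -22 dBV; at 6:1 that becomes 1 dB over, giving -21 dBV.
Stage 2: -21 dBV is at or below the -14 dBV threshold — no compression; make-up brings it to -15 dBV.
Stage 3: -15 dBV is at or below the -6 dBV threshold — no compression; output -15 dBV.

-15 dBV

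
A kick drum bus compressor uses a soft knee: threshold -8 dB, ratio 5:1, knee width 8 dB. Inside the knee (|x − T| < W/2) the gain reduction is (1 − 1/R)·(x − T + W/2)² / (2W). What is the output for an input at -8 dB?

-8.8 dB

x − T + W/2 = -8 − (-8) + 4 = 4.
GR = (1 − 1/5) × 4² / 16 = 0.8 × 16 / 16 = 0.8 dB.
Output = -8 − 0.8 = -8.8 dB.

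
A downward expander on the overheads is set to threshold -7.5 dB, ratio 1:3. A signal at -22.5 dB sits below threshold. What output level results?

-52.5 dB

The input is 15 dB below the -7.5 dB threshold.
A 1:3 expander multiplies undershoot by 3: 15 × 3 = 45 dB below threshold.
Output = -7.5 − 45 = -52.5 dB.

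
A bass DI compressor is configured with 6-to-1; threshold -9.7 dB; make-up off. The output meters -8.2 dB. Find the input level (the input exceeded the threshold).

The compressed level sits -8.2 − (-9.7) = 1.5 dB over threshold.
Before 6:1 compression the overshoot was 1.5 × 6 = 9 dB, so input = -9.7 + 9 = -0.7 dB.

-0.7 dB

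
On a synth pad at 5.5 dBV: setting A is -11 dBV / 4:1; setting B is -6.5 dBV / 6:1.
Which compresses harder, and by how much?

A: 16.5 dB over, compressed to 4.125 dB over, so 12.375 dB of GR.
B: 12 dB over, compressed to 2 dB over, so 10 dB of GR.
Difference: 2.375 dB in favour of A.

A, by 2.375 dB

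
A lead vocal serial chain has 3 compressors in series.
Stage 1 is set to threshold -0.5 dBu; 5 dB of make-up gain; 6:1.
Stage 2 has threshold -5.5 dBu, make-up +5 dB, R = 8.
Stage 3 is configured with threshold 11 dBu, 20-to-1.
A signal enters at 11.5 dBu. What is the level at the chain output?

1 dBu

Stage 1: overshoot 12 dB → 12/6 = 2 dB → 1.5 dBu; +5 dB make-up → 6.5 dBu.
Stage 2: overshoot 12 dB → 12/8 = 1.5 dB → -4 dBu; +5 dB make-up → 1 dBu.
Stage 3: 1 dBu is at or below the 11 dBu threshold — no compression; output 1 dBu.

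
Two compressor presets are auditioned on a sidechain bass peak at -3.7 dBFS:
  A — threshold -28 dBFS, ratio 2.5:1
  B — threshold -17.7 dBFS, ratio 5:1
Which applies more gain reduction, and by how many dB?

A, by 3.38 dB

A: GR = 24.3 − 24.3/2.5 = 14.58 dB.
B: GR = 14 − 14/5 = 11.2 dB.
A reduces 3.38 dB more.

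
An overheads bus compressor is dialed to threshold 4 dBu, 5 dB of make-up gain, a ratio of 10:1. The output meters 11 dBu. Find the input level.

Remove make-up: 11 − 5 = 6 dBu.
The compressed level sits 6 − 4 = 2 dB over threshold.
Input overshoot = R × output overshoot = 20 dB → input = 4 + 20 = 24 dBu.

24 dBu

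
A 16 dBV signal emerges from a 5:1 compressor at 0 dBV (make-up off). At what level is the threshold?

Let T be the threshold. Output overshoot = (input overshoot)/R, so 0 − T = (16 − T)/5.
5·(0 − T) = 16 − T → 4·T = 0 − 16 = -16.
T = -16/4 = -4 dBV.

-4 dBV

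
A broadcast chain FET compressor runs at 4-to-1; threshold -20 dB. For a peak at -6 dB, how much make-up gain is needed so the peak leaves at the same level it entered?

10.5 dB

Without make-up, output = threshold + overshoot/4 = -20 + 3.5 = -16.5 dB.
Gap to target: 10.5 dB.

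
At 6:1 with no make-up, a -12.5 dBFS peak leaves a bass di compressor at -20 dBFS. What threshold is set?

Let T be the threshold. Output overshoot = (input overshoot)/R, so -20 − T = (-12.5 − T)/6.
6·(-20 − T) = -12.5 − T → 5·T = -120 − (-12.5) = -107.5.
T = -107.5/5 = -21.5 dBFS.

-21.5 dBFS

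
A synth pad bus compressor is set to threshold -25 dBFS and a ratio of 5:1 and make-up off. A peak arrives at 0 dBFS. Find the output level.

-20 dBFS

The input is 25 dB above the -25 dBFS threshold.
5:1 compression reduces that to 25/5 = 5 dB over.
Output = -25 + 5 = -20 dBFS.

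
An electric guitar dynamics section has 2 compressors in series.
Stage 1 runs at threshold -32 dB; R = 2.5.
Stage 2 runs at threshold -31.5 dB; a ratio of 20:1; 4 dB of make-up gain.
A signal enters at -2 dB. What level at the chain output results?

Stage 1: -2 dB is 30 dB over -32 dB; at 2.5:1 that becomes 12 dB over, giving -20 dB.
Stage 2: overshoot 11.5 dB → 11.5/20 = 0.575 dB → -30.925 dB; +4 dB make-up → -26.925 dB.

-26.925 dB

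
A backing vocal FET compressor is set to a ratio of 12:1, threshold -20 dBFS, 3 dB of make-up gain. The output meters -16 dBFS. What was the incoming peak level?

-8 dBFS

Remove make-up: -16 − 3 = -19 dBFS.
The compressed level sits -19 − (-20) = 1 dB over threshold.
Input overshoot = R × output overshoot = 12 dB → input = -20 + 12 = -8 dBFS.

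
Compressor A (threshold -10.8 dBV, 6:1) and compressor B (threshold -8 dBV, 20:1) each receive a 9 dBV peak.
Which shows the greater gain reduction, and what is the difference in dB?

A: GR = 19.8 − 19.8/6 = 16.5 dB.
B: GR = 17 − 17/20 = 16.15 dB.
A reduces 0.35 dB more.

A, by 0.35 dB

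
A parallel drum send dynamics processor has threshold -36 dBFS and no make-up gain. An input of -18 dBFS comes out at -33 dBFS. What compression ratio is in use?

Input overshoot = -18 − (-36) = 18 dB; output overshoot = -33 − (-36) = 3 dB.
Ratio = 18 / 3 = 6.

6:1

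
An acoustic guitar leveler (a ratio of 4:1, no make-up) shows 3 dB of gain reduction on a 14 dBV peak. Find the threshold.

Let T be the threshold. Output overshoot = (input overshoot)/R, so 11 − T = (14 − T)/4.
4·(11 − T) = 14 − T → 3·T = 44 − 14 = 30.
T = 30/3 = 10 dBV.

10 dBV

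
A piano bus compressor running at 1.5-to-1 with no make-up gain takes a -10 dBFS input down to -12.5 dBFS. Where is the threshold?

-17.5 dBFS

Let T be the threshold. Output overshoot = (input overshoot)/R, so -12.5 − T = (-10 − T)/1.5.
1.5·(-12.5 − T) = -10 − T → 0.5·T = -18.75 − (-10) = -8.75.
T = -8.75/0.5 = -17.5 dBFS.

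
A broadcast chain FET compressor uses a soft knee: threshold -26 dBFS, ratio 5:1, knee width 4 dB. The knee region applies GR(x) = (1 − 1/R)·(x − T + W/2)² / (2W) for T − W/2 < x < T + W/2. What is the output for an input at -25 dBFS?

-25.9 dBFS

x − T + W/2 = -25 − (-26) + 2 = 3.
GR = (1 − 1/5) × 3² / 8 = 0.8 × 9 / 8 = 0.9 dB.
Output = -25 − 0.9 = -25.9 dBFS.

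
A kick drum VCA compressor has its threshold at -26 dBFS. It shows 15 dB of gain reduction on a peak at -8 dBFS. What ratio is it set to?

Input overshoot = -8 − (-26) = 18 dB.
Output overshoot = 18 − 15 = 3 dB.
Ratio = input overshoot / output overshoot = 18 / 3 = 6.

6:1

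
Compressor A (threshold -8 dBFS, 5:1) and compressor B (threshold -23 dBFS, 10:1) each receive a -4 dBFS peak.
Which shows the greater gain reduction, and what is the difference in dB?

B, by 13.9 dB

A: GR = 4 − 4/5 = 3.2 dB.
B: GR = 19 − 19/10 = 17.1 dB.
Difference: 13.9 dB in favour of B.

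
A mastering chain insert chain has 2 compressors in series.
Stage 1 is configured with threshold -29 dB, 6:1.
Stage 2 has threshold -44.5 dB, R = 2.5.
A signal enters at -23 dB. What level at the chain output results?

-37.9 dB

Stage 1: overshoot 6 dB → 6/6 = 1 dB → -28 dB.
Stage 2: -28 dB is 16.5 dB over -44.5 dB; at 2.5:1 that becomes 6.6 dB over, giving -37.9 dB.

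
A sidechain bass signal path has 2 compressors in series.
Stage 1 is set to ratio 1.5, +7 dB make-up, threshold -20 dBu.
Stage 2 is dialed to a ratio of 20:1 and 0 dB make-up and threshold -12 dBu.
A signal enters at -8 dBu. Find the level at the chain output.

-11.65 dBu

Stage 1: -8 dBu is 12 dB over -20 dBu; at 1.5:1 that becomes 8 dB over, giving -12 dBu; +7 dB make-up → -5 dBu.
Stage 2: overshoot 7 dB → 7/20 = 0.35 dB → -11.65 dBu.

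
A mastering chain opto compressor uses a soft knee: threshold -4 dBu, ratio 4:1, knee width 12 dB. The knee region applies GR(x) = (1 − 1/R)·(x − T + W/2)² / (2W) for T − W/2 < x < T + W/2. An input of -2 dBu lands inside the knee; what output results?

-4 dBu

x − T + W/2 = -2 − (-4) + 6 = 8.
GR = (1 − 1/4) × 8² / 24 = 0.75 × 64 / 24 = 2 dB.
Output = -2 − 2 = -4 dBu.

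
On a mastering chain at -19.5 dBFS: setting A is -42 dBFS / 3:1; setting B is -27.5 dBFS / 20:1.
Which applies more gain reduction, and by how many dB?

A, by 7.4 dB

A: GR = 22.5 − 22.5/3 = 15 dB.
B: GR = 8 − 8/20 = 7.6 dB.
A applies 7.4 dB more gain reduction.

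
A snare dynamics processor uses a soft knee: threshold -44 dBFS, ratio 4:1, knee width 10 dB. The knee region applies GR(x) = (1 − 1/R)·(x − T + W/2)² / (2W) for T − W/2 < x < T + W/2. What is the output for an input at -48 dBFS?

-48.0375 dBFS

x − T + W/2 = -48 − (-44) + 5 = 1.
GR = (1 − 1/4) × 1² / 20 = 0.75 × 1 / 20 = 0.0375 dB.
Output = -48 − 0.0375 = -48.0375 dBFS.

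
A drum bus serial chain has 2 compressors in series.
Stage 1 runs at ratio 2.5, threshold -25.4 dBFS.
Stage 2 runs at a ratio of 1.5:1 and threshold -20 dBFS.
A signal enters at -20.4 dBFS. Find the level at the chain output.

-23.4 dBFS

Stage 1: 5 dB above -25.4 dBFS, reduced 2.5:1 to 2 dB above → -23.4 dBFS.
Stage 2: below threshold (-23.4 ≤ -20); passes unchanged; output -23.4 dBFS.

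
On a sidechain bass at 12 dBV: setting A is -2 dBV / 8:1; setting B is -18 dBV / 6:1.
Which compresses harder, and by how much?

A: 14 dB over, compressed to 1.75 dB over, so 12.25 dB of GR.
B: 30 dB over, compressed to 5 dB over, so 25 dB of GR.
Difference: 12.75 dB in favour of B.

B, by 12.75 dB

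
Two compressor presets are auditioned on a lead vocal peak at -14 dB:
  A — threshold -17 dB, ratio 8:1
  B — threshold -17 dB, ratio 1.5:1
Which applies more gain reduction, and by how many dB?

A: overshoot 3 dB → output overshoot 0.375 dB → GR 2.625 dB.
B: overshoot 3 dB → output overshoot 2 dB → GR 1 dB.
A reduces 1.625 dB more.

A, by 1.625 dB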